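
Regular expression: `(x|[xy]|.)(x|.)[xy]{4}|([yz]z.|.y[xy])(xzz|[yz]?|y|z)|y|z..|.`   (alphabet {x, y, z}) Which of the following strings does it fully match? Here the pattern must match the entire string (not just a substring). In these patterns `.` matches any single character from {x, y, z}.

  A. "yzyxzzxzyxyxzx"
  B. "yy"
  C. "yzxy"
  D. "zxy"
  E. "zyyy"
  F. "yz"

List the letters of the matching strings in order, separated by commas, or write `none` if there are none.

A → no match
B. "yy" → no match
C. "yzxy" → match
D. "zxy" → match
E. "zyyy" → match
F. "yz" → no match

C, D, E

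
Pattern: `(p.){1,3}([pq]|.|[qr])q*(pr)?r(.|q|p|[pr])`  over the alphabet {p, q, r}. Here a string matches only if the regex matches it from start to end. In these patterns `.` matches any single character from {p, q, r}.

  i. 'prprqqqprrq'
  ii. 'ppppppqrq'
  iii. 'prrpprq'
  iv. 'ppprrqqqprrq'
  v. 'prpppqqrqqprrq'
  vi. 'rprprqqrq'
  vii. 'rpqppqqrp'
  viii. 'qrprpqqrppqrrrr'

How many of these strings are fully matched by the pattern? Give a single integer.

i → match
ii → match
iii → no match
iv → match
v → no match
vi → no match — must start with 'p'
vii → no match — must start with 'p'
viii → no match — must start with 'p'
Total matched: 3

3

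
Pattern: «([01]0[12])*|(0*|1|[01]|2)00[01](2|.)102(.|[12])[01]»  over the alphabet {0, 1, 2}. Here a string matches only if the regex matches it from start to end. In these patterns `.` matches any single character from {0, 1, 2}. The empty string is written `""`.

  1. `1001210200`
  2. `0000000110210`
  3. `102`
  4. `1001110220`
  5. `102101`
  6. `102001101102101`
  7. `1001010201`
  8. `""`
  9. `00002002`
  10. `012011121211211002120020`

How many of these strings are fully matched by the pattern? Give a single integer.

1. `1001210200` → match
2 → match
3. `102` → match
4. `1001110220` → match
5. `102101` → match
6 → match
7. `1001010201` → match
8. `""` → match
9. `00002002` → no match
10 → no match
Total matched: 8

8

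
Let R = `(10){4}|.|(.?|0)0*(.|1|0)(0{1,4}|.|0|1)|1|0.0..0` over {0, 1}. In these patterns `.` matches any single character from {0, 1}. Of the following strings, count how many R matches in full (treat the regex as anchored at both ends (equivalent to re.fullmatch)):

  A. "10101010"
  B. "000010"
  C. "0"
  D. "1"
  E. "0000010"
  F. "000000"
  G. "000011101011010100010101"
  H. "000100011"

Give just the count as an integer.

6

A → match
B → match
C → match
D → match
E → match
F → match
G → no match
H → no match
Total matched: 6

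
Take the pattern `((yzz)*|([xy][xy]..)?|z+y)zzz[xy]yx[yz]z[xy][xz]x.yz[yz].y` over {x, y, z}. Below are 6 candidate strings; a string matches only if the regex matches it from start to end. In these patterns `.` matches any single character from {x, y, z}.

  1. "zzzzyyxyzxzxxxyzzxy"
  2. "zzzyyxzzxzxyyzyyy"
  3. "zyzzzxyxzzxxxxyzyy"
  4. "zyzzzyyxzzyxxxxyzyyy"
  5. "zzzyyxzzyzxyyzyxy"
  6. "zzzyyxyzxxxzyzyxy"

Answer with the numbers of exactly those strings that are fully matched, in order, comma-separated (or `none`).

1 → no match
2 → match
3 → no match
4 → no match
5 → match
6 → match

2, 5, 6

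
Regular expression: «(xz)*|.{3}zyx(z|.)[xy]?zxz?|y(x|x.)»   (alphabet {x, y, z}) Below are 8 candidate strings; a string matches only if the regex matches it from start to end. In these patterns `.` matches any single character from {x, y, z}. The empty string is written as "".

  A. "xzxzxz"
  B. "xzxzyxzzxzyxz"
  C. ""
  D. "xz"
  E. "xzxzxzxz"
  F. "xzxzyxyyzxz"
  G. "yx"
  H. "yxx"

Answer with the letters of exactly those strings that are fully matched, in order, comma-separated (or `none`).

A → match
B → no match
C → match
D → match
E → match
F → match
G → match
H → match

A, C, D, E, F, G, H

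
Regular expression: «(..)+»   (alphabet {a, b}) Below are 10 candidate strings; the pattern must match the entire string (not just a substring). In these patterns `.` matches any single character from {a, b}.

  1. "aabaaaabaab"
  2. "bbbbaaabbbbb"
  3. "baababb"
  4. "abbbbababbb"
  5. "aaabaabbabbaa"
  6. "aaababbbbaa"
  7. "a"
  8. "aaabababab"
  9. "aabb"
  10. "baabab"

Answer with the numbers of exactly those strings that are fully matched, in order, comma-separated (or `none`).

2, 8, 9, 10

1 → no match
2 → match
3 → no match
4 → no match
5 → no match
6 → no match
7 → no match
8 → match
9 → match
10 → match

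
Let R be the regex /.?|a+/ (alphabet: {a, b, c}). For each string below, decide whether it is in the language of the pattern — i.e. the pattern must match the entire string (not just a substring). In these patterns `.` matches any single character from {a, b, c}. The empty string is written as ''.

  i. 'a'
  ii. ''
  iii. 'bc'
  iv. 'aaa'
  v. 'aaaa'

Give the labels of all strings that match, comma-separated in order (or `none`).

i → match
ii → match
iii → no match
iv → match
v → match

i, ii, iv, v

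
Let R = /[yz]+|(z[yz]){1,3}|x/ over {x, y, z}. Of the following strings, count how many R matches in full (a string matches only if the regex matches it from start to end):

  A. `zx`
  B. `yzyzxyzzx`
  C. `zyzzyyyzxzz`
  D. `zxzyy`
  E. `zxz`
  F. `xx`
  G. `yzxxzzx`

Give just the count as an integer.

0

A → no match
B → no match
C → no match
D → no match
E → no match
F → no match
G → no match
Total matched: 0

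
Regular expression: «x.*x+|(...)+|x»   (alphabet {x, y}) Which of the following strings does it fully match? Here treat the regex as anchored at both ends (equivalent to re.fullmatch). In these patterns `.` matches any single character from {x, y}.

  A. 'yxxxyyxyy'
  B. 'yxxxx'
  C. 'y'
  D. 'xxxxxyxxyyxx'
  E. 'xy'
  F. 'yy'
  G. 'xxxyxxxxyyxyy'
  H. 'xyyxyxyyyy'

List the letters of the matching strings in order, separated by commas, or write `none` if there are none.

A, D

A → match
B → no match
C → no match
D → match
E → no match
F → no match
G → no match
H → no match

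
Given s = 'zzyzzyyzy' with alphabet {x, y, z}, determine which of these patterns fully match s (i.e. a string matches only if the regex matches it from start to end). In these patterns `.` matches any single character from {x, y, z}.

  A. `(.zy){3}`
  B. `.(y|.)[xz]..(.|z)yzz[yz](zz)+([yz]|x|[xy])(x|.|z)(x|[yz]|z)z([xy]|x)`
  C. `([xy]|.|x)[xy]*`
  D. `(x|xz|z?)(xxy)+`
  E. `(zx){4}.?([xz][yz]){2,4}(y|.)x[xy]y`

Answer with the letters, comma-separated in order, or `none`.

A → match
B → no match
C → no match
D → no match — must end with 'xxy'
E → no match — must start with 'zx'

A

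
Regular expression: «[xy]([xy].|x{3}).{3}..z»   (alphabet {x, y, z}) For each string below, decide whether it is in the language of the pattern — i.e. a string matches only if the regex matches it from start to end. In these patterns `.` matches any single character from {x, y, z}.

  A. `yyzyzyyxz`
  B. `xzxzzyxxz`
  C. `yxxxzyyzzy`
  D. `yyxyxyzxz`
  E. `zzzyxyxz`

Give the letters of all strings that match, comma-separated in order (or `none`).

A, D

A → match
B → no match
C → no match — must end with `z`
D → match
E → no match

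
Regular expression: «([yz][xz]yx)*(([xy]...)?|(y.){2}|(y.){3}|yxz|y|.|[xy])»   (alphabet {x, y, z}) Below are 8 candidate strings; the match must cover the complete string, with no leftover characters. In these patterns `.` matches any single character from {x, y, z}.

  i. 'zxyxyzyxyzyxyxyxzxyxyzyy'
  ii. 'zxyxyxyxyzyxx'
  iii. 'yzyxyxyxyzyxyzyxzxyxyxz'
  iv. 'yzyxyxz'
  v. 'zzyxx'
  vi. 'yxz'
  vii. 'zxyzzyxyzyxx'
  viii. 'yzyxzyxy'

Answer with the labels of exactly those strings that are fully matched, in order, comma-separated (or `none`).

i, ii, iii, iv, v, vi

i → match
ii → match
iii → match
iv → match
v → match
vi → match
vii → no match
viii → no match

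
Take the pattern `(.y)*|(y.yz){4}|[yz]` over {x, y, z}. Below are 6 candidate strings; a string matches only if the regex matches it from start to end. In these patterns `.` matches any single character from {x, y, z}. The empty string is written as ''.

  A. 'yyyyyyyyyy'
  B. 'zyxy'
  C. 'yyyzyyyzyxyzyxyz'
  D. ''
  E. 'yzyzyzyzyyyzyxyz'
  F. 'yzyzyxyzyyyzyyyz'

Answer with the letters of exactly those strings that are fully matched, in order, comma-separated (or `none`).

A, B, C, D, E, F

A → match
B → match
C → match
D → match
E → match
F → match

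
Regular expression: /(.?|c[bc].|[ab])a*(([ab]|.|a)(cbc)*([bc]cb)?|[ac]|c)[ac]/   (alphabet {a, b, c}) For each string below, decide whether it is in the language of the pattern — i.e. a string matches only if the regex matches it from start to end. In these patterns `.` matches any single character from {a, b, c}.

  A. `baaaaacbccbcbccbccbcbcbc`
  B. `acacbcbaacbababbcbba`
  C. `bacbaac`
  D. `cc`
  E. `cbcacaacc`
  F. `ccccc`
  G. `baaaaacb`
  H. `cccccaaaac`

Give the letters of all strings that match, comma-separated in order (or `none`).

D, F

A → no match
B → no match
C → no match
D → match
E → no match
F → match
G → no match
H → no match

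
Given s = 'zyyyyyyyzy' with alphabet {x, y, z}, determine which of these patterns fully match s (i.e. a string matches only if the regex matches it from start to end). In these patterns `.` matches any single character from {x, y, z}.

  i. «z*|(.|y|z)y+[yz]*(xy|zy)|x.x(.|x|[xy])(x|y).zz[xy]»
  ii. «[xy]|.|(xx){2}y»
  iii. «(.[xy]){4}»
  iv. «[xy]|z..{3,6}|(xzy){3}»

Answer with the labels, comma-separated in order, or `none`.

i → match
ii → no match
iii → no match
iv → no match

i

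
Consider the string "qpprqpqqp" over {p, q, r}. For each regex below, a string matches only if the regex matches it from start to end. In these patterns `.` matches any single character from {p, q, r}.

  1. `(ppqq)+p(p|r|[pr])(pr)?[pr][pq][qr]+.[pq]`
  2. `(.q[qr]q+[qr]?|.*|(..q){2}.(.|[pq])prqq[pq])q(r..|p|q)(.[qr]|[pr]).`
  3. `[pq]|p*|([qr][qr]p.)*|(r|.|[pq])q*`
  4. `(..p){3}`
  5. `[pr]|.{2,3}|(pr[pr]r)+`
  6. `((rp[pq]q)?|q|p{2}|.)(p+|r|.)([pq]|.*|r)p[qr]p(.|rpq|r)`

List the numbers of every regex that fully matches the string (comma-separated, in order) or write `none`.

2, 4

1 → no match — must start with "ppqq"
2 → match
3 → no match
4 → match
5 → no match
6 → no match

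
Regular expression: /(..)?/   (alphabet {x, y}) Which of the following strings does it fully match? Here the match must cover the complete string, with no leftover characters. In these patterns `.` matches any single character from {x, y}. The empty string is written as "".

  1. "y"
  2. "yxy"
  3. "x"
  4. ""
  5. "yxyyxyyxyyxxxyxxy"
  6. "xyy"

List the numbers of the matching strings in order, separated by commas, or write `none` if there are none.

1 → no match
2 → no match
3 → no match
4 → match
5 → no match
6 → no match

4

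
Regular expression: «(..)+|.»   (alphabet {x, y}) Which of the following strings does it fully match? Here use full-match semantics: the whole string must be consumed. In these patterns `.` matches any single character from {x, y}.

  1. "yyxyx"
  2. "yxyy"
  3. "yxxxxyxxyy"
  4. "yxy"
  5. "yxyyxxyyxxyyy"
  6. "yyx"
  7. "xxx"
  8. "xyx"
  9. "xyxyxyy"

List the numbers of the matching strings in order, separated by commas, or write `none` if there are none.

1 → no match
2 → match
3 → match
4 → no match
5 → no match
6 → no match
7 → no match
8 → no match
9 → no match

2, 3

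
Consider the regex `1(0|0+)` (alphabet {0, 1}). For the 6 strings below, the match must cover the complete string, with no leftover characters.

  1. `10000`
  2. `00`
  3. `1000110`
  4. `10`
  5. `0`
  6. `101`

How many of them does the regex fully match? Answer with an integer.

2

1. `10000` → match
2. `00` → no match — must start with `10`
3. `1000110` → no match
4. `10` → match
5. `0` → no match — must start with `10`
6. `101` → no match — must end with `0`
Total matched: 2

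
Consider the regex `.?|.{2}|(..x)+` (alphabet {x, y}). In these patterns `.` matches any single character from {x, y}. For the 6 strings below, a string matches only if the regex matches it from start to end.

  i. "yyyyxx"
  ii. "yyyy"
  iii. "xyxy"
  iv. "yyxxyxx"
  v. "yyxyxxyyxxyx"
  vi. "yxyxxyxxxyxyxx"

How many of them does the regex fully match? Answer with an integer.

1

i → no match
ii → no match
iii → no match
iv → no match
v → match
vi → no match
Total matched: 1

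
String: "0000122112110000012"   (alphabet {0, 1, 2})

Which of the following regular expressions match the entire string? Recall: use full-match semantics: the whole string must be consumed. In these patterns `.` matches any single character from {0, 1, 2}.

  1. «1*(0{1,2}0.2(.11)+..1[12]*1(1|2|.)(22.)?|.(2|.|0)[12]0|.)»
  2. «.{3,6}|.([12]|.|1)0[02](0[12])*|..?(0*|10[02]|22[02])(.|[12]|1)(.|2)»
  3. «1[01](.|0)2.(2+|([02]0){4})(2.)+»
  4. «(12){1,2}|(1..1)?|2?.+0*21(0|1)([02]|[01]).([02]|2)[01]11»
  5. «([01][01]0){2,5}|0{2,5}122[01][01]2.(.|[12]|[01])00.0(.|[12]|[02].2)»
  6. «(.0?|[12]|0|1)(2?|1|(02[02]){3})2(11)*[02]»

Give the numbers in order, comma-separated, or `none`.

5

1 → no match
2 → no match
3 → no match — must start with "1"
4 → no match
5 → match
6 → no match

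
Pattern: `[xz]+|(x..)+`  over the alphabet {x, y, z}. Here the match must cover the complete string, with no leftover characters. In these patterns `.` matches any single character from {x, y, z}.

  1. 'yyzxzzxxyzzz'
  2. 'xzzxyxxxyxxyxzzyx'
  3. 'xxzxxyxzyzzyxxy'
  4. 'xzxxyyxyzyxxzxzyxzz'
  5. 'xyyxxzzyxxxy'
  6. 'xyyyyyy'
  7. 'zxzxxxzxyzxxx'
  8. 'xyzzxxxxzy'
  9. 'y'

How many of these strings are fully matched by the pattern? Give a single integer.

0

1 → no match
2 → no match
3 → no match
4 → no match
5 → no match
6 → no match
7 → no match
8 → no match
9 → no match
Total matched: 0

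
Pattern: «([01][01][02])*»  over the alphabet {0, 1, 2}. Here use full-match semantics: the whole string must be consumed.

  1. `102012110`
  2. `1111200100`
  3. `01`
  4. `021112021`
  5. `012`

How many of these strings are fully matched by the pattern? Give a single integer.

2

1 → match
2 → no match
3 → no match
4 → no match
5 → match
Total matched: 2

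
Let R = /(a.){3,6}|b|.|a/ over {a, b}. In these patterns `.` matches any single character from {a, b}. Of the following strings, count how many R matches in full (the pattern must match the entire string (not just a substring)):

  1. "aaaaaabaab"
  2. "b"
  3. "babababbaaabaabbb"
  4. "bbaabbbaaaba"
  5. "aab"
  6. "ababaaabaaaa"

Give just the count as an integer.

1 → no match
2 → match
3 → no match
4 → no match
5 → no match
6 → match
Total matched: 2

2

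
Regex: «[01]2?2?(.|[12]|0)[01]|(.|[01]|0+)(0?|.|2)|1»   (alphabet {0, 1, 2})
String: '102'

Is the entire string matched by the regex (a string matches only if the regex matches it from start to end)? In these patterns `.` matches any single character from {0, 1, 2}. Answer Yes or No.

No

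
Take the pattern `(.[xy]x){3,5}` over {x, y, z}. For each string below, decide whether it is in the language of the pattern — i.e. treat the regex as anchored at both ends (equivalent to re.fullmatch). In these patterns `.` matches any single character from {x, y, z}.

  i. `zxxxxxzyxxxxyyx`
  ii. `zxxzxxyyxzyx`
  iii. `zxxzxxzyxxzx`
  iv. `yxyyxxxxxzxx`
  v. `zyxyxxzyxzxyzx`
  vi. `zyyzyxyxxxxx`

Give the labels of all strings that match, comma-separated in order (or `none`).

i, ii

i → match
ii → match
iii → no match
iv → no match
v → no match
vi → no match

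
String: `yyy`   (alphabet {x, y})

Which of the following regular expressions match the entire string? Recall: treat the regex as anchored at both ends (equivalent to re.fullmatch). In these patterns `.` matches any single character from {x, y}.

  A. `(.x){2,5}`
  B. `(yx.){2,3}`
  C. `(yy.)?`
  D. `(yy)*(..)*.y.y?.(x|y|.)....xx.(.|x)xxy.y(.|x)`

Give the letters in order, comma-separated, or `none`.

A → no match — must end with `x`
B → no match — must start with `yx`
C → match
D → no match

C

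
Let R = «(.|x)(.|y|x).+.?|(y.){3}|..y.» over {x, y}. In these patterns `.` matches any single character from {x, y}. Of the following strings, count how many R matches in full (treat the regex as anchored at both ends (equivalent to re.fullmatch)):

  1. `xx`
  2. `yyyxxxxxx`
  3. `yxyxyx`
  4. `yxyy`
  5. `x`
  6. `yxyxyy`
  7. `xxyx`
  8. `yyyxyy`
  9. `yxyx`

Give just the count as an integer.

1 → no match
2 → match
3 → match
4 → match
5 → no match
6 → match
7 → match
8 → match
9 → match
Total matched: 7

7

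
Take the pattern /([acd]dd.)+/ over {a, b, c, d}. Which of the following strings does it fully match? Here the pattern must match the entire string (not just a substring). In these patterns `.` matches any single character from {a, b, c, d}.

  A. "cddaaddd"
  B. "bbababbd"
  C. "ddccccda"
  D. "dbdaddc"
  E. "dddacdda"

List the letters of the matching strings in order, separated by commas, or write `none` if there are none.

A, E

A. "cddaaddd" → match
B. "bbababbd" → no match
C. "ddccccda" → no match
D. "dbdaddc" → no match
E. "dddacdda" → match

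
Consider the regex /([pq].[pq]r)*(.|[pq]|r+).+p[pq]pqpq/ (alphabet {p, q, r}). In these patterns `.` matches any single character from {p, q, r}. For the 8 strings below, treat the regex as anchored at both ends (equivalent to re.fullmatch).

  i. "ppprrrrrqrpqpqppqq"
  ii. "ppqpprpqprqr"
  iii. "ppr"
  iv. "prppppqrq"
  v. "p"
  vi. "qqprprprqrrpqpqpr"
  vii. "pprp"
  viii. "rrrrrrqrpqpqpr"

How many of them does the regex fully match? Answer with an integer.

i → no match — must end with "pqpq"
ii → no match — must end with "pqpq"
iii → no match — must end with "pqpq"
iv → no match — must end with "pqpq"
v → no match — must end with "pqpq"
vi → no match — must end with "pqpq"
vii → no match — must end with "pqpq"
viii → no match — must end with "pqpq"
Total matched: 0

0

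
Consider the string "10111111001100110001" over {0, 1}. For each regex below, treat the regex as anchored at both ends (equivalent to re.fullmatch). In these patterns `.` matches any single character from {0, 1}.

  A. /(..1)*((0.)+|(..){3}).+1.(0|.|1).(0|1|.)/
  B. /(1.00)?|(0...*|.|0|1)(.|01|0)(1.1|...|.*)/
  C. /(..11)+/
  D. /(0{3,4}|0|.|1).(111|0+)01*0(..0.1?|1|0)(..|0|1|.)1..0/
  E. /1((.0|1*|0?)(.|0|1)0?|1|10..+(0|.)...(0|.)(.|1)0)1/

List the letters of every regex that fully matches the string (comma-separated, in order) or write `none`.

A, B

A → match
B → match
C → no match — must end with "11"
D → no match — must end with "0"
E → no match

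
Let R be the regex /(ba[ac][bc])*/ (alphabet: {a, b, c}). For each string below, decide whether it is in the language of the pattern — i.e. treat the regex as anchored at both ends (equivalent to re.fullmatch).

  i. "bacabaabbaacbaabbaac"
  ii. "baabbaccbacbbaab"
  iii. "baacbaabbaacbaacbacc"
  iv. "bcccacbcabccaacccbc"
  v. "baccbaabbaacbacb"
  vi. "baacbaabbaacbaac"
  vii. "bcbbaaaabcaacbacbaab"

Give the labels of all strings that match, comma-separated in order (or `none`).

ii, iii, v, vi

i → no match
ii → match
iii → match
iv → no match
v → match
vi → match
vii → no match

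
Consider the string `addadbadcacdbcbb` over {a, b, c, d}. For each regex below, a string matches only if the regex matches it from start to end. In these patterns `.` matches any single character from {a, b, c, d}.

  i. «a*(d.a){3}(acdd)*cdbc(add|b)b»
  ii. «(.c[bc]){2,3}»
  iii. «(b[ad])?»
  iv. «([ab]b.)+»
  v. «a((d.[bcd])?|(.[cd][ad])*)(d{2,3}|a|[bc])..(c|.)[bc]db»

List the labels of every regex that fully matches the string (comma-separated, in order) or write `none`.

i

i → match
ii → no match
iii → no match
iv → no match
v → no match — must end with `db`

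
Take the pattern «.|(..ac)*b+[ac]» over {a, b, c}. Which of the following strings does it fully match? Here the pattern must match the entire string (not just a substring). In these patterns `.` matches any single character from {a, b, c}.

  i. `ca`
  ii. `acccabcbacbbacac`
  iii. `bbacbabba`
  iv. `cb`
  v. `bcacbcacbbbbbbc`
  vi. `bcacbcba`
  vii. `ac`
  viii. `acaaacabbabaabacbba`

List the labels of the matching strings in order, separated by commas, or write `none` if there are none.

i → no match
ii → no match
iii → no match
iv → no match
v → match
vi → no match
vii → no match
viii → no match

v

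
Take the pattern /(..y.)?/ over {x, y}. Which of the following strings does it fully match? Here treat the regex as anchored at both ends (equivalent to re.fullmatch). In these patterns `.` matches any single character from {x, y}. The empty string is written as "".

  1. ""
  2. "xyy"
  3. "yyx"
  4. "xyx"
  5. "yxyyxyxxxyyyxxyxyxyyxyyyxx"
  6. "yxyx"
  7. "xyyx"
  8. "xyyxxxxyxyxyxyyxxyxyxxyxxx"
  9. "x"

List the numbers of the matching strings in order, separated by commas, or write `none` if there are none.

1, 6, 7

1 → match
2 → no match
3 → no match
4 → no match
5 → no match
6 → match
7 → match
8 → no match
9 → no match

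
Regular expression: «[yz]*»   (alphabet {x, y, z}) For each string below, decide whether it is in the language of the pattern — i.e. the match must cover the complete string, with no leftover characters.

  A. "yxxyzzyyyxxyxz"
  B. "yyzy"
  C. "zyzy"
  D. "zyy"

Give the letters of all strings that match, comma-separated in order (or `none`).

B, C, D

A → no match
B → match
C → match
D → match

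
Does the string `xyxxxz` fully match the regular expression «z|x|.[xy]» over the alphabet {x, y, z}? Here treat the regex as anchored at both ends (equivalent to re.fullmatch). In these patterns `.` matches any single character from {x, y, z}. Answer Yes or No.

No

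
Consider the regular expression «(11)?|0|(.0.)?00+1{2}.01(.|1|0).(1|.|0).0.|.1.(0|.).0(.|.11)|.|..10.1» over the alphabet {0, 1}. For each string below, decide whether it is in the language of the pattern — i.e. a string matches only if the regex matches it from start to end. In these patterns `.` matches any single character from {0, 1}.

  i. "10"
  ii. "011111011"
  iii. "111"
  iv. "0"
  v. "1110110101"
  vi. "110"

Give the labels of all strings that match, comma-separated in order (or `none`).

i → no match
ii → no match
iii → no match
iv → match
v → no match
vi → no match

iv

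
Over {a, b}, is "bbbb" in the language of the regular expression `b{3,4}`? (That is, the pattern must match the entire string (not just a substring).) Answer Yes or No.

Yes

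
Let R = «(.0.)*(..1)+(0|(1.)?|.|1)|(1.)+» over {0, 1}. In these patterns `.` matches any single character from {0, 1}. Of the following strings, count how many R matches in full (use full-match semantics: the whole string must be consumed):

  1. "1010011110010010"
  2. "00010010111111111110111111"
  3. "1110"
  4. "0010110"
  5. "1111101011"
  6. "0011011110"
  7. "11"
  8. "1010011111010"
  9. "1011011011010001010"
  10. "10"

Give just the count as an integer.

10

1 → match
2 → match
3 → match
4 → match
5 → match
6 → match
7 → match
8 → match
9 → match
10 → match
Total matched: 10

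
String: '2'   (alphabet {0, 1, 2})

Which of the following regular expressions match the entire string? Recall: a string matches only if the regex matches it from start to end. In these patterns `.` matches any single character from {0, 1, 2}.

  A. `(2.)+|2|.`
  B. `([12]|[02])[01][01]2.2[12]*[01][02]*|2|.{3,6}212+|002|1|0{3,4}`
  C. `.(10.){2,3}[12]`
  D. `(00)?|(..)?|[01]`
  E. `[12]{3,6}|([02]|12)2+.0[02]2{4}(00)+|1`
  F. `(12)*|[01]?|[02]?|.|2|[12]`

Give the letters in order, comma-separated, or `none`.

A, B, F

A → match
B → match
C → no match
D → no match
E → no match
F → match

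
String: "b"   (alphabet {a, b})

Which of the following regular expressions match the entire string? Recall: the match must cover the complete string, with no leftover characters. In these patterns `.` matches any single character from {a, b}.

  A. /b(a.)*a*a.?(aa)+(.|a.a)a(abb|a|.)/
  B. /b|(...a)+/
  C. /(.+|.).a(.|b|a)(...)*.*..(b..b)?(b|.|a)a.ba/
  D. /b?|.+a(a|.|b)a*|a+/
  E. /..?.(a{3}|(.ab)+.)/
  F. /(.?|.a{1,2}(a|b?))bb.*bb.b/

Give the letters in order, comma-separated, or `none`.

A → no match
B → match
C → no match — must end with "ba"
D → match
E → no match
F → no match

B, D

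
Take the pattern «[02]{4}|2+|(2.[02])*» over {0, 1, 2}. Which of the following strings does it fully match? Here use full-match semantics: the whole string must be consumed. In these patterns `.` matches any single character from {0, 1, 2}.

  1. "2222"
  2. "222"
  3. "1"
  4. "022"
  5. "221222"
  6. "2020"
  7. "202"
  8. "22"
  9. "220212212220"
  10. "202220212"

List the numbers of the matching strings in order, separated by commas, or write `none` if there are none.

1, 2, 6, 7, 8, 9, 10

1 → match
2 → match
3 → no match
4 → no match
5 → no match
6 → match
7 → match
8 → match
9 → match
10 → match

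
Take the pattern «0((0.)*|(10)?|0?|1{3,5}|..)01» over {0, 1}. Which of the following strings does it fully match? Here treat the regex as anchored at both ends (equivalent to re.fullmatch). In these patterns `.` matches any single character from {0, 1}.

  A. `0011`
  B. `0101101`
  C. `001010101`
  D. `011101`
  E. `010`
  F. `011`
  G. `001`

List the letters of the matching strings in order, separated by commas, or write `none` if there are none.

A → no match — must end with `01`
B → no match
C → match
D → match
E → no match — must end with `01`
F → no match — must end with `01`
G → match

C, D, G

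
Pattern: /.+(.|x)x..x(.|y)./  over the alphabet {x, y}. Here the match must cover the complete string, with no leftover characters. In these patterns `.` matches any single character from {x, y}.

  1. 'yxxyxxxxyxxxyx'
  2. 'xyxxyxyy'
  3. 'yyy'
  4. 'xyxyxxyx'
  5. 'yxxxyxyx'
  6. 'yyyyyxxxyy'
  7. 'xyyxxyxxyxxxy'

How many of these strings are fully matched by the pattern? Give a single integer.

4

1 → no match
2 → match
3 → no match
4 → match
5 → match
6 → no match
7 → match
Total matched: 4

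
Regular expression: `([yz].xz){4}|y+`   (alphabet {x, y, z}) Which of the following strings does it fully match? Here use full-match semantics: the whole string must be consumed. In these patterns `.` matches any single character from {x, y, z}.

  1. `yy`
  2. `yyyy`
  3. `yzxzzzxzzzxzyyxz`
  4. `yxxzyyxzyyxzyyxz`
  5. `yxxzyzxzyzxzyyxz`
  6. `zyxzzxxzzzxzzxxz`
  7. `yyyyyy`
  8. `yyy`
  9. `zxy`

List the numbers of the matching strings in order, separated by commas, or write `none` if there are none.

1 → match
2 → match
3 → match
4 → match
5 → match
6 → match
7 → match
8 → match
9 → no match

1, 2, 3, 4, 5, 6, 7, 8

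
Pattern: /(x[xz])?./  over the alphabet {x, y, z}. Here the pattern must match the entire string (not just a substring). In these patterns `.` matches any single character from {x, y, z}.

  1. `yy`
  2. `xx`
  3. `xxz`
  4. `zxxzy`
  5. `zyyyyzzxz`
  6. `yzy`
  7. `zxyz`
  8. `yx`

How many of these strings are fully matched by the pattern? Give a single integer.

1

1 → no match
2 → no match
3 → match
4 → no match
5 → no match
6 → no match
7 → no match
8 → no match
Total matched: 1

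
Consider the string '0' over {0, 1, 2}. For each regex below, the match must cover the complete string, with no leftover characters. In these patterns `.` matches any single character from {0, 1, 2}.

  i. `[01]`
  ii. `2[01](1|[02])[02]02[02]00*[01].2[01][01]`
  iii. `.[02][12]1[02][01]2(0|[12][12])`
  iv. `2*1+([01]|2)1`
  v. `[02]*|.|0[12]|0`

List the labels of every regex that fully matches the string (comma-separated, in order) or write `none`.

i, v

i → match
ii → no match — must start with '2'
iii → no match
iv → no match — must end with '1'
v → match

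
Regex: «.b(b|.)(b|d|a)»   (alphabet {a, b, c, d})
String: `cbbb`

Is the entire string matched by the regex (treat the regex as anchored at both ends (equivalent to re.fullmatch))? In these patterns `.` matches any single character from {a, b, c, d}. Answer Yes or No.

Yes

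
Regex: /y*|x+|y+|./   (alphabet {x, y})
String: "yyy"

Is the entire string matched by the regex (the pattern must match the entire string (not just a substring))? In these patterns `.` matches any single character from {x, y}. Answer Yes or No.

Yes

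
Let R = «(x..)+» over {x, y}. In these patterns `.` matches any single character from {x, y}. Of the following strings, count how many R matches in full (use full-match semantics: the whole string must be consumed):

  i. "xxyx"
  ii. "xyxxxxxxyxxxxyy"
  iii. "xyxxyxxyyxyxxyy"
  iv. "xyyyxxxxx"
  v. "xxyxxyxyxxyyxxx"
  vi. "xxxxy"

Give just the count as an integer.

3

i → no match
ii → match
iii → match
iv → no match
v → match
vi → no match
Total matched: 3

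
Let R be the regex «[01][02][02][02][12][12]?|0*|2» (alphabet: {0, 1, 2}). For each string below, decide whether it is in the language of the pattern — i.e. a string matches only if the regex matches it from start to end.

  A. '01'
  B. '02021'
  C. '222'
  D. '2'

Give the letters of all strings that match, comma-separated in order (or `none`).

A → no match
B → match
C → no match
D → match

B, D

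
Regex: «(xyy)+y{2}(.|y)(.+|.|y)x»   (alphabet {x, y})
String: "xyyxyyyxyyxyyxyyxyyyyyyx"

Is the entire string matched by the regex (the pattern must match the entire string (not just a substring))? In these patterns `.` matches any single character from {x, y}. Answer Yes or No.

No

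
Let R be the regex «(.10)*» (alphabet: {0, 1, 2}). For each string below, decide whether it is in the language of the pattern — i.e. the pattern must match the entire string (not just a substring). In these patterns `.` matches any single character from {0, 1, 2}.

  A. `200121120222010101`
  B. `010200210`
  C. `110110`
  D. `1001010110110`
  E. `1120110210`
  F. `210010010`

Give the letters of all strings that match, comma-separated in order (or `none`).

C, F

A → no match
B → no match
C → match
D → no match
E → no match
F → match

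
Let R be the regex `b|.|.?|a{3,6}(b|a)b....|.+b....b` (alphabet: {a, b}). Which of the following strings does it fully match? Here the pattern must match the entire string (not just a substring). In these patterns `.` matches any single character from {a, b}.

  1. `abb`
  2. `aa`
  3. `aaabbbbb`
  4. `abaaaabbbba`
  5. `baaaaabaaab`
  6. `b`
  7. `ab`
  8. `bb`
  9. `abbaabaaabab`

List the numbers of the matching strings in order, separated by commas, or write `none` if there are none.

6

1 → no match
2 → no match
3 → no match
4 → no match
5 → no match
6 → match
7 → no match
8 → no match
9 → no match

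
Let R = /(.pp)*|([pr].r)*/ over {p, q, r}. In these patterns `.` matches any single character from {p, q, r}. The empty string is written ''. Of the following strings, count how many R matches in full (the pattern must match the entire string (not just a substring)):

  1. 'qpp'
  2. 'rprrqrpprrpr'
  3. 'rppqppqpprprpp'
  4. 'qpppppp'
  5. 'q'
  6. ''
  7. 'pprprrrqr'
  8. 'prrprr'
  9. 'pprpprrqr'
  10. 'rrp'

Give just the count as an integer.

6

1 → match
2 → match
3 → no match
4 → no match
5 → no match
6 → match
7 → match
8 → match
9 → match
10 → no match
Total matched: 6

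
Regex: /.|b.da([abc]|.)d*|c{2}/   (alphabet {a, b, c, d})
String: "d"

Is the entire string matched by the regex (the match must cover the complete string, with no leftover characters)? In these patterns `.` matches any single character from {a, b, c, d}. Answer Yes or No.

Yes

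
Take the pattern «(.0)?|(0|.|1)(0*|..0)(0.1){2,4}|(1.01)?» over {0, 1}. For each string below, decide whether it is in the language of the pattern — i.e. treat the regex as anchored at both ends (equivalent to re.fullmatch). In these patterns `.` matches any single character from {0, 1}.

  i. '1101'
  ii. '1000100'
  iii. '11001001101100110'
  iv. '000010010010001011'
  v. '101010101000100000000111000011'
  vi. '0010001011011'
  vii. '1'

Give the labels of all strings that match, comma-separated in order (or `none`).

i, vi

i → match
ii → no match
iii → no match
iv → no match
v → no match
vi → match
vii → no match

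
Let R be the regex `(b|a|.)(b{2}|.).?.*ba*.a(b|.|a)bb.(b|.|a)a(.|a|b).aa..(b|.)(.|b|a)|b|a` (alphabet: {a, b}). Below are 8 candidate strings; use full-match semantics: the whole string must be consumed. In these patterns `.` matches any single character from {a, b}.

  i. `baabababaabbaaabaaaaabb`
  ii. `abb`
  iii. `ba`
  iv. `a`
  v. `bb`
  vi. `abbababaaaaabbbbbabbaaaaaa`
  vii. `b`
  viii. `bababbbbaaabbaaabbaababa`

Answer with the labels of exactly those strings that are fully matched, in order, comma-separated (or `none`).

i → match
ii → no match
iii → no match
iv → match
v → no match
vi → match
vii → match
viii → match

i, iv, vi, vii, viii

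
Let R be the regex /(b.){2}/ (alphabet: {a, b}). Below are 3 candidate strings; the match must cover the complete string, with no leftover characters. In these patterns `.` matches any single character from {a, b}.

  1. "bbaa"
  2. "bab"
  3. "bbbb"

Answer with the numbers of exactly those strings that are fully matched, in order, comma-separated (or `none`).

1 → no match
2 → no match
3 → match

3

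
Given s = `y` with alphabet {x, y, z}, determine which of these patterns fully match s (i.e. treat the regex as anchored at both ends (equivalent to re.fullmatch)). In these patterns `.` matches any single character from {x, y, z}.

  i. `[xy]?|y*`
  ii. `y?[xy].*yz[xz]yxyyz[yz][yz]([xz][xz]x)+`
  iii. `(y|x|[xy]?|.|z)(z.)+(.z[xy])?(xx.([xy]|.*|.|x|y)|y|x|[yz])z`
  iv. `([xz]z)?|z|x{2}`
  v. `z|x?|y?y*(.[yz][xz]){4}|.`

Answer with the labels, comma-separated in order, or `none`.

i, v

i → match
ii → no match — must end with `x`
iii → no match — must end with `z`
iv → no match
v → match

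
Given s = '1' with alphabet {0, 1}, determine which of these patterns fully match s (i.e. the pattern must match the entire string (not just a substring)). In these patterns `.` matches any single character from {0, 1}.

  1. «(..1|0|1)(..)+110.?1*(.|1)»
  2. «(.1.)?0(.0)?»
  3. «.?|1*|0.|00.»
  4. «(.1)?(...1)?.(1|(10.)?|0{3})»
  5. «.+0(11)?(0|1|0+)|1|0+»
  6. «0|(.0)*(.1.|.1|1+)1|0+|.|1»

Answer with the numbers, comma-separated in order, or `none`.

3, 4, 5, 6

1 → no match
2 → no match
3 → match
4 → match
5 → match
6 → match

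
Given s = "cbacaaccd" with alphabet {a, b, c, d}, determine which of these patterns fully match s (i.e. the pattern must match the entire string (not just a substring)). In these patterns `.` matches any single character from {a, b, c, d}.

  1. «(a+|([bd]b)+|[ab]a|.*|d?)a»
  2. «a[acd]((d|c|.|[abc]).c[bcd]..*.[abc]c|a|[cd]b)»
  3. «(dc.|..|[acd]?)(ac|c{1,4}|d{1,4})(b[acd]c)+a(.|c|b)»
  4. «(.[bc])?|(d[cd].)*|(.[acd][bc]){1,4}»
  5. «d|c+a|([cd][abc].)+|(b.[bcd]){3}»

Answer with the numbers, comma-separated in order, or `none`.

1 → no match — must end with "a"
2 → no match — must start with "a"
3 → no match
4 → no match
5 → match

5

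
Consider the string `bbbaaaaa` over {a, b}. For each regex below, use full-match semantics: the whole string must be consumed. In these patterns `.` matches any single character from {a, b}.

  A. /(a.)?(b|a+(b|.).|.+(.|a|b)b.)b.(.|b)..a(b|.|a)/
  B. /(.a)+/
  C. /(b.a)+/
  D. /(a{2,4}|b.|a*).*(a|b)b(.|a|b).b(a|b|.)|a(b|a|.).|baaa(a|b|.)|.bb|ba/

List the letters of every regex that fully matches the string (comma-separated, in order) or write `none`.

A

A → match
B → no match
C → no match
D → no match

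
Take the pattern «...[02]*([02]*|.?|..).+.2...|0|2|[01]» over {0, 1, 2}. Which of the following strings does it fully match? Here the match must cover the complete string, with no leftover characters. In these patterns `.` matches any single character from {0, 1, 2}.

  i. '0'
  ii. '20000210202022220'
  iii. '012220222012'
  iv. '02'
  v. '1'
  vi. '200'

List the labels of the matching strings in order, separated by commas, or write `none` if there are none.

i, ii, iii, v

i → match
ii → match
iii → match
iv → no match
v → match
vi → no match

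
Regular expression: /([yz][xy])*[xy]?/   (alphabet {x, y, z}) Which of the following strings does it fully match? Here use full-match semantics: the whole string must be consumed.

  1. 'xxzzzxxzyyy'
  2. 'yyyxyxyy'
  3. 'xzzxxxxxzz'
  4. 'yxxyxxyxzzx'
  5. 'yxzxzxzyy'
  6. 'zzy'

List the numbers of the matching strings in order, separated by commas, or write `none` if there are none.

1 → no match
2 → match
3 → no match
4 → no match
5 → match
6 → no match

2, 5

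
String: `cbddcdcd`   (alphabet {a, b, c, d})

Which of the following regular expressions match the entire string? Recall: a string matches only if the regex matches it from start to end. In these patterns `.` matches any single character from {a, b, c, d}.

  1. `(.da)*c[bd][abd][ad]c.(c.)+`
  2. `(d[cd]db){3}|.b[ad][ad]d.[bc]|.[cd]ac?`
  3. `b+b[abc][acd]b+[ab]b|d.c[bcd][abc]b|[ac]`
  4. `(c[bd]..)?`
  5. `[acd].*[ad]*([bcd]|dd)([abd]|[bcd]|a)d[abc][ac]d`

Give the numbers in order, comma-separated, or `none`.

1

1 → match
2 → no match
3 → no match
4 → no match
5 → no match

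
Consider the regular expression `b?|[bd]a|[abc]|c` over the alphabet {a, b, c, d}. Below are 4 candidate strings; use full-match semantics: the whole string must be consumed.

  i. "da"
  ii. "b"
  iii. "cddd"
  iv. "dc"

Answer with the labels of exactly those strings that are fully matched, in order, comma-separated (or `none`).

i → match
ii → match
iii → no match
iv → no match

i, ii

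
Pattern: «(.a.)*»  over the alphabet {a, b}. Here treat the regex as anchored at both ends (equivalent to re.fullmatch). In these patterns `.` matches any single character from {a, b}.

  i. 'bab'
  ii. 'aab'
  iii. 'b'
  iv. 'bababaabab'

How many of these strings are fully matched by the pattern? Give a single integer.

i → match
ii → match
iii → no match
iv → no match
Total matched: 2

2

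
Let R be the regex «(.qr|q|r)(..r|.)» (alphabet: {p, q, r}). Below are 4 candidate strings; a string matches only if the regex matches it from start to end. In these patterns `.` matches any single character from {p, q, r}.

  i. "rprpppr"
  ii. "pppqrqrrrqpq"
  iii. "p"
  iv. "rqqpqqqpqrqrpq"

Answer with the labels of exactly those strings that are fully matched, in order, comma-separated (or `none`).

i → no match
ii → no match
iii → no match
iv → no match

none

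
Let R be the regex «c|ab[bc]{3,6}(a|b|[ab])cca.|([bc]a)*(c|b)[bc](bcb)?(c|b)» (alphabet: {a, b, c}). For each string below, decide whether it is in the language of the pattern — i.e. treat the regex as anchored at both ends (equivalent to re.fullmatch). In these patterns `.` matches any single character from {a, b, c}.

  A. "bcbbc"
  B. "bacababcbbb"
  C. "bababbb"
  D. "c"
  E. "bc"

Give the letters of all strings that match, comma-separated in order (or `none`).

C, D

A → no match
B → no match
C → match
D → match
E → no match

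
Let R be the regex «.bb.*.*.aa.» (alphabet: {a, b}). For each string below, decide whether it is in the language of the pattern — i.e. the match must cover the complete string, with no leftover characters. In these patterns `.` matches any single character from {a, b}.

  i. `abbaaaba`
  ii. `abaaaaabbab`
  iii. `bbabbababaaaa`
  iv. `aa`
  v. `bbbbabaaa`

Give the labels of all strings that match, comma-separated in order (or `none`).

v

i → no match
ii → no match
iii → no match
iv → no match
v → match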